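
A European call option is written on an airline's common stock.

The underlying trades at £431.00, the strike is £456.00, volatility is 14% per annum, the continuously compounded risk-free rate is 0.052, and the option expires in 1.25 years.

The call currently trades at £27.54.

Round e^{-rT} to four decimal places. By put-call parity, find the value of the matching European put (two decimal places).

£23.86

e^(−rT) = e^(−0.052·1.25) = 0.9371
Put-call parity: C − P = S − K·e^(−rT) = 431 − 456·0.9371 = 431 − 427.3176 = 3.6824
P = C − (C − P) = 27.54 − (3.6824) = 23.8576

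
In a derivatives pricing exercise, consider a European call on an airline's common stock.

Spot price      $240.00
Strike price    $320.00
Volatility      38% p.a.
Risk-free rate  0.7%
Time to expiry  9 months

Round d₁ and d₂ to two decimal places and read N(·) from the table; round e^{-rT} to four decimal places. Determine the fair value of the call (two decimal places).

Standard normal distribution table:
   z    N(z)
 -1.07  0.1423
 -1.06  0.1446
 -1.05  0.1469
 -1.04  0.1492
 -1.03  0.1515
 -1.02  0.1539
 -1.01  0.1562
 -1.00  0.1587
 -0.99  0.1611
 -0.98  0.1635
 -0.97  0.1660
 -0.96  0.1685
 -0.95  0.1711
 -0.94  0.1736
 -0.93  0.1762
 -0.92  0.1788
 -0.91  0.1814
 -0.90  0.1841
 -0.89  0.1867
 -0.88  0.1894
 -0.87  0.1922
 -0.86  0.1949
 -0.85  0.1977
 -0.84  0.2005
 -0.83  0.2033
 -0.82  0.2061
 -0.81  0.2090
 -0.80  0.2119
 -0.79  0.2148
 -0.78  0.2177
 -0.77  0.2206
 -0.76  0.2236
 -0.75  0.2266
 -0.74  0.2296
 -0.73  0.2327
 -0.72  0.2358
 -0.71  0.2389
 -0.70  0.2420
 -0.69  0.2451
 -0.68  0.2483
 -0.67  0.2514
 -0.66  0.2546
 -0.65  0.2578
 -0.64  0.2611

$9.83

T = 0.75;  σ√T = 0.3291
d₁ = [ln(240/320) + (0.007 + ½·0.38²)·0.75] / (σ√T) = (-0.2877 + 0.0594) / 0.3291 = -0.6937 → -0.69
d₂ = -0.6937 − 0.3291 = -1.0228 → -1.02
e^(−rT) = e^(−0.007·0.75) = 0.9948
N(d₁) = N(-0.69) = 0.2451;  N(d₂) = N(-1.02) = 0.1539
C = 240·0.2451 − 320·0.9948·0.1539 = 58.8240 − 48.9919 = 9.8321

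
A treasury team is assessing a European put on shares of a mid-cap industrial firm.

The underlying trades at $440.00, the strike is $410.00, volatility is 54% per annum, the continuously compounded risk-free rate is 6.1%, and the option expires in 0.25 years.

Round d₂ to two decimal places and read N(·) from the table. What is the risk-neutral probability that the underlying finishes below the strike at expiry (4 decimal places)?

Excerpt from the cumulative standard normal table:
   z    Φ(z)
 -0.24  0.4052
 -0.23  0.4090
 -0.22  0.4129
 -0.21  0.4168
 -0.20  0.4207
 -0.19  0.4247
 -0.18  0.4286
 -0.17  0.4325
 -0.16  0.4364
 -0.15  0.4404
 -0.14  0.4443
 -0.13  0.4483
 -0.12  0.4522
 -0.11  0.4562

0.4286

σ√T = 0.54·√0.25 = 0.2700
ln(S/K) + (r + σ²/2)T = ln(440/410) + (0.061 + 0.54²/2)·0.25 = 0.0706 + 0.0517 = 0.1223
d₁ = 0.1223 / 0.2700 = 0.4530 ⇒ 0.45
d₂ = d₁ − σ√T = 0.4530 − 0.2700 = 0.1830 ⇒ 0.18
Risk-neutral Pr[S_T < K] = N(−d₂) = N(-0.18) = 0.4286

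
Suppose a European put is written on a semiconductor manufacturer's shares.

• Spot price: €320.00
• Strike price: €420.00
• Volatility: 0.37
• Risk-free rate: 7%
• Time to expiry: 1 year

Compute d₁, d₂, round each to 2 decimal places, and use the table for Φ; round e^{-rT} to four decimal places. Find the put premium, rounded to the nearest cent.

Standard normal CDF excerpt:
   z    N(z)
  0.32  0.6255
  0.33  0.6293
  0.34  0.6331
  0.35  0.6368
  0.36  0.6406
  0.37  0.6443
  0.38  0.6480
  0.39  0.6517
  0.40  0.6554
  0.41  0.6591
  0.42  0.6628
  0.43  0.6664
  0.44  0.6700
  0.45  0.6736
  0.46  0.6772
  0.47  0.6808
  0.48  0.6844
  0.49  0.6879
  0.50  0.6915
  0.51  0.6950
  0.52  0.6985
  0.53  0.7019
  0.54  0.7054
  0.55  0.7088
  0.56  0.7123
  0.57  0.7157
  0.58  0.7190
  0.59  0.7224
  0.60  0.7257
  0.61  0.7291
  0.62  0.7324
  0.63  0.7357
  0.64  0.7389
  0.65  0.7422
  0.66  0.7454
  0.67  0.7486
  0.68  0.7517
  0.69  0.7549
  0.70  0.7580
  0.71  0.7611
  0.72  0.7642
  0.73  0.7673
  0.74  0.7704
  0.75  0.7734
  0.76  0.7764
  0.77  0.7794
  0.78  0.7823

T = 1;  σ√T = 0.3700
d₁ = [ln(320/420) + (0.07 + ½·0.37²)·1] / (σ√T) = (-0.2719 + 0.1385) / 0.3700 = -0.3608 which rounds to -0.36
d₂ = -0.3608 − 0.3700 = -0.7308 which rounds to -0.73
e^(−rT) = e^(−0.07·1) = 0.9324
N(−d₂) = N(0.73) = 0.7673;  N(−d₁) = N(0.36) = 0.6406
P = 420·0.9324·0.7673 − 320·0.6406 = 300.4808 − 204.9920 = 95.4888

€95.49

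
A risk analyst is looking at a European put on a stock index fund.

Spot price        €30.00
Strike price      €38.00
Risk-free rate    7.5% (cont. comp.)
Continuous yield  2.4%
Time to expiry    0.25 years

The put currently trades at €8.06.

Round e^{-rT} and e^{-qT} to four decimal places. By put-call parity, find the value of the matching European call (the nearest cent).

exp(−qT) = exp(−0.024·0.25) = 0.9940;  exp(−rT) = exp(−0.075·0.25) = 0.9814
Put-call parity: C − P = S·e^(−qT) − K·e^(−rT) = 30·0.9940 − 38·0.9814 = 29.8200 − 37.2932 = -7.4732
C = P + (C − P) = 8.06 + (-7.4732) = 0.5868

€0.59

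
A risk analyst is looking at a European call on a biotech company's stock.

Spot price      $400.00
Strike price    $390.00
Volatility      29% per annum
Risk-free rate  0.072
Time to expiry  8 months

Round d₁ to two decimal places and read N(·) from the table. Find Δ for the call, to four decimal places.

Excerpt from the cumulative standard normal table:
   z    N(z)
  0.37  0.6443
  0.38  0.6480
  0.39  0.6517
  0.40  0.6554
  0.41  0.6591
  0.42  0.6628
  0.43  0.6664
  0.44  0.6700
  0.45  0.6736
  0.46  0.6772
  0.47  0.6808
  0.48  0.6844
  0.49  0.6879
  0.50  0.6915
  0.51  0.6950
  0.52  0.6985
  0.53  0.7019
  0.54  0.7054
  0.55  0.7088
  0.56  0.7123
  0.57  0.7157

0.6664

σ√T = 0.29·√0.6667 = 0.2368
d₁ = [ln(400/390) + (0.072 + 0.29²/2)·0.6667] / 0.2368 = [0.0253 + 0.0760] / 0.2368 = 0.4280 ≈ 0.43
N(d₁) = N(0.43) = 0.6664
Δ_call = N(d₁) = 0.6664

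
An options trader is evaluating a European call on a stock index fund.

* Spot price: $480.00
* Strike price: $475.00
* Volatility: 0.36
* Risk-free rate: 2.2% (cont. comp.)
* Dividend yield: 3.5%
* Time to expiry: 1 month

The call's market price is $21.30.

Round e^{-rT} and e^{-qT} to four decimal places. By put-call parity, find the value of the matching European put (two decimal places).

$16.84

exp(−qT) = exp(−0.035·0.08333) = 0.9971;  exp(−rT) = exp(−0.022·0.08333) = 0.9982
Put-call parity: C − P = S·e^(−qT) − K·e^(−rT) = 480·0.9971 − 475·0.9982 = 478.6080 − 474.1450 = 4.4630
P = C − (C − P) = 21.30 − (4.4630) = 16.8370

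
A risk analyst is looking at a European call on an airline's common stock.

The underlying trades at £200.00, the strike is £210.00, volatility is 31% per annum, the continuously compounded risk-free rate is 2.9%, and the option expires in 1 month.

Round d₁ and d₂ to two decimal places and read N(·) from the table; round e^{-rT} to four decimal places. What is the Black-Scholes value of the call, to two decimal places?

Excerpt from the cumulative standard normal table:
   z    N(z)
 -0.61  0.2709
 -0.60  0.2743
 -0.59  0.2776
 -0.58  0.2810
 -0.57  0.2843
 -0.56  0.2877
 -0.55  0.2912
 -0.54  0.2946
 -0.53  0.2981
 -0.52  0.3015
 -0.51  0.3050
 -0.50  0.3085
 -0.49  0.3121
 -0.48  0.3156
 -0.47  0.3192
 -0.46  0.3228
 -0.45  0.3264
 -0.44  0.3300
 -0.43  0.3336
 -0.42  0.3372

£3.57

T = 0.08333;  σ√T = 0.0895
d₁ = [ln(200/210) + (0.029 + ½·0.31²)·0.08333] / (σ√T) = (-0.0488 + 0.0064) / 0.0895 = -0.4735 → -0.47
d₂ = -0.4735 − 0.0895 = -0.5629 → -0.56
exp(−rT) = exp(−0.029·0.08333) = 0.9976
N(d₁) = N(-0.47) = 0.3192;  N(d₂) = N(-0.56) = 0.2877
C = 200·0.3192 − 210·0.9976·0.2877 = 63.8400 − 60.2720 = 3.5680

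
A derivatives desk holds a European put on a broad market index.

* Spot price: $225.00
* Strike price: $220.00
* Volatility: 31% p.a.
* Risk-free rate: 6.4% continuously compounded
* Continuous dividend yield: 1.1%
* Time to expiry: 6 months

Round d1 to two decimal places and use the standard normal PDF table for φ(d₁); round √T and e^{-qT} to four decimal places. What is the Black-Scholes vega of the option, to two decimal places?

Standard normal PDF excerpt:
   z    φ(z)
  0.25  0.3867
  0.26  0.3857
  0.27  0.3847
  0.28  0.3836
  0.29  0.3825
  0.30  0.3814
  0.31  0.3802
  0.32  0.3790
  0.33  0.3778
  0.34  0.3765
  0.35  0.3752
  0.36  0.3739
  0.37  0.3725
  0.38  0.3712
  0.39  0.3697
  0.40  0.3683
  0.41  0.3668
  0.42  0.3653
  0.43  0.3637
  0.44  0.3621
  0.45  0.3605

59.78

σ√T = 0.31 × 0.7071 = 0.2192
d₁ = [ln(225/220) + (0.064 − 0.011 + ½·0.31²)·0.5] / (σ√T) = (0.0225 + 0.0505) / 0.2192 = 0.3330 which rounds to 0.33
√T = √0.5 = 0.7071
φ(d₁) = φ(0.33) = 0.3778
e^(−qT) = e^(−0.011·0.5) = 0.9945
vega = S·e^(−qT)·φ(d₁)·√T = 225·0.9945·0.3778·0.7071 = 59.7764
(Vega is the same for a European call and put with the same parameters.)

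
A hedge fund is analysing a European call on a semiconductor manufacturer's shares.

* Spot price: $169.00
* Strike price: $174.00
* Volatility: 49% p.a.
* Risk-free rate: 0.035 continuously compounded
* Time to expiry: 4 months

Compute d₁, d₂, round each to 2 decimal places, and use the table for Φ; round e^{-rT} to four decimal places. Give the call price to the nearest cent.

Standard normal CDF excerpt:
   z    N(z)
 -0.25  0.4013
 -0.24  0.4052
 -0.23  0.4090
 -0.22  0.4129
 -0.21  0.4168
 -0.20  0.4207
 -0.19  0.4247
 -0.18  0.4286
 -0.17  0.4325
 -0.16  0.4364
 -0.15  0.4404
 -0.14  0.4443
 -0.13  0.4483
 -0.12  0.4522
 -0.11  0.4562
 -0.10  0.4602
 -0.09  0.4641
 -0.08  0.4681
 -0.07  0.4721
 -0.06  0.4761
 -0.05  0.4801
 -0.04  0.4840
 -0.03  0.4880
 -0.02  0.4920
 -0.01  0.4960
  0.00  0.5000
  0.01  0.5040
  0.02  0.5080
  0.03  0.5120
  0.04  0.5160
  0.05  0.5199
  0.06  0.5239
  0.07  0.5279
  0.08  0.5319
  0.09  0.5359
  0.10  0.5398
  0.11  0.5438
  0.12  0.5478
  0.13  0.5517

σ√T = 0.49·√0.3333 = 0.2829
d₁ = [ln(169/174) + (0.035 + 0.49²/2)·0.3333] / 0.2829 = [-0.0292 + 0.0517] / 0.2829 = 0.0796 → 0.08
d₂ = d₁ − σ√T = 0.0796 − 0.2829 = -0.2033 → -0.20
e^(−rT) = e^(−0.035·0.3333) = 0.9884
N(d₁) = N(0.08) = 0.5319;  N(d₂) = N(-0.20) = 0.4207
C = 169·0.5319 − 174·0.9884·0.4207 = 89.8911 − 72.3527 = 17.5384

$17.54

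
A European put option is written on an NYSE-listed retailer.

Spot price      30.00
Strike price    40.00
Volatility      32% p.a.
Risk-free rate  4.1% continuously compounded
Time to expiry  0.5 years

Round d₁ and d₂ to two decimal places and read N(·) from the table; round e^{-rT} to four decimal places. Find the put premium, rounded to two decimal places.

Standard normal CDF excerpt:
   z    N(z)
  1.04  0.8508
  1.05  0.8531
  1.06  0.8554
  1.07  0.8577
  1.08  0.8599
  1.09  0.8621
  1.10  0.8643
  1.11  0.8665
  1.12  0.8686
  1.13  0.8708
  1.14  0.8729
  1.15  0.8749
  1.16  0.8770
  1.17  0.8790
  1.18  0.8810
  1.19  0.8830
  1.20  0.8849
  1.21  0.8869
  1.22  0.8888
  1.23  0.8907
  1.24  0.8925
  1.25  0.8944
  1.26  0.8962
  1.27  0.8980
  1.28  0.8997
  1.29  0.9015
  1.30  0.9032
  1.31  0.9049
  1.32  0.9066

9.60

σ√T = 0.32 × 0.7071 = 0.2263
ln(S/K) + (r + σ²/2)T = ln(30/40) + (0.041 + 0.32²/2)·0.5 = -0.2877 + 0.0461 = -0.2416
d₁ = -0.2416 / 0.2263 = -1.0677 which rounds to -1.07
d₂ = d₁ − σ√T = -1.0677 − 0.2263 = -1.2939 which rounds to -1.29
exp(−rT) = exp(−0.041·0.5) = 0.9797
P = 40·0.9797·N(1.29) − 30·N(1.07) = 40·0.9797·0.9015 − 30·0.8577 = 35.3280 − 25.7310 = 9.5970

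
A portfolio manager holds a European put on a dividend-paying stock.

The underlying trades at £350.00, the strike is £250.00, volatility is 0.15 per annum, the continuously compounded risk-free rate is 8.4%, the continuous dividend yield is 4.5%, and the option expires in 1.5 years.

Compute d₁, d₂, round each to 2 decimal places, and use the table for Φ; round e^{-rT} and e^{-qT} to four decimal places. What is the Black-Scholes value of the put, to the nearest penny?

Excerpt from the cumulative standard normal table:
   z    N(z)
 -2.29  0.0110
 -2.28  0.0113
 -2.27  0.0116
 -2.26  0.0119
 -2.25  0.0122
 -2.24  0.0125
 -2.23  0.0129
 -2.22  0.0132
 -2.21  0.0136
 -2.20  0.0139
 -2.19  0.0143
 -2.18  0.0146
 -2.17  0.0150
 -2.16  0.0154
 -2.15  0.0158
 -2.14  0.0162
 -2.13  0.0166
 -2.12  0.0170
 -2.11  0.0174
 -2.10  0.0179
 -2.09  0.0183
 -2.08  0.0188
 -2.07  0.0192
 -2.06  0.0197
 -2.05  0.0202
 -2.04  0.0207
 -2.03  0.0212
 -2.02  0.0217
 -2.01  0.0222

σ√T = 0.15 × 1.2247 = 0.1837
d₁ = [ln(350/250) + (0.084 − 0.045 + ½·0.15²)·1.5] / (σ√T) = (0.3365 + 0.0754) / 0.1837 = 2.2418 ⇒ 2.24
d₂ = 2.2418 − 0.1837 = 2.0581 ⇒ 2.06
exp(−qT) = exp(−0.045·1.5) = 0.9347;  exp(−rT) = exp(−0.084·1.5) = 0.8816
N(−d₂) = N(-2.06) = 0.0197;  N(−d₁) = N(-2.24) = 0.0125
P = 250·0.8816·0.0197 − 350·0.9347·0.0125 = 4.3419 − 4.0893 = 0.2526

£0.25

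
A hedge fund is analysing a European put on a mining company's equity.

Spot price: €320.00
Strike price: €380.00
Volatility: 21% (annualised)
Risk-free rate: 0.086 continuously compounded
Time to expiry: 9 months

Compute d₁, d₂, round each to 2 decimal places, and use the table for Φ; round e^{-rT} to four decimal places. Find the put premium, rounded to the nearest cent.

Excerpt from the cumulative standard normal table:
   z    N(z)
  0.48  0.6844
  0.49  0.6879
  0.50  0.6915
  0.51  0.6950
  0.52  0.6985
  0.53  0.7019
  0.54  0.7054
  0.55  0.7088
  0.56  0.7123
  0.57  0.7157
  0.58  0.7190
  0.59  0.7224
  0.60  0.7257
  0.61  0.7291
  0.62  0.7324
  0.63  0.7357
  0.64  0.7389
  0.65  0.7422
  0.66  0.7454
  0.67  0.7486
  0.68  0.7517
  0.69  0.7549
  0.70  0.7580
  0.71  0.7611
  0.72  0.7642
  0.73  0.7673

σ√T = 0.21·√0.75 = 0.1819
ln(S/K) + (r + σ²/2)T = ln(320/380) + (0.086 + 0.21²/2)·0.75 = -0.1719 + 0.0810 = -0.0908
d₁ = -0.0908 / 0.1819 = -0.4993 which rounds to -0.50
d₂ = d₁ − σ√T = -0.4993 − 0.1819 = -0.6812 which rounds to -0.68
e^(−rT) = e^(−0.086·0.75) = 0.9375
N(−d₂) = N(0.68) = 0.7517;  N(−d₁) = N(0.50) = 0.6915
P = 380·0.9375·0.7517 − 320·0.6915 = 267.7931 − 221.2800 = 46.5131

€46.51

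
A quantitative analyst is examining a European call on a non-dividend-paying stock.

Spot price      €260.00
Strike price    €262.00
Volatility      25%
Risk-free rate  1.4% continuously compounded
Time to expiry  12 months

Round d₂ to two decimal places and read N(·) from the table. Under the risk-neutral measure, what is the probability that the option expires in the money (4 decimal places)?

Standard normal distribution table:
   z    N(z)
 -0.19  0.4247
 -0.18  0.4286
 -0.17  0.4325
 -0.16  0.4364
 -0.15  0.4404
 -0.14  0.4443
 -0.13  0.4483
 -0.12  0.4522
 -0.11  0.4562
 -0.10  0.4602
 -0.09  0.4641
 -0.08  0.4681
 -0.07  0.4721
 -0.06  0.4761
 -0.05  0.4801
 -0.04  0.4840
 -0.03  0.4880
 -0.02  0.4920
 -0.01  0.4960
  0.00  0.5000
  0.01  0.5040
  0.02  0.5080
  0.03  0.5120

0.4602

σ√T = 0.25 × 1.0000 = 0.2500
ln(S/K) + (r + σ²/2)T = ln(260/262) + (0.014 + 0.25²/2)·1 = -0.0077 + 0.0452 = 0.0376
d₁ = 0.0376 / 0.2500 = 0.1503 ⇒ 0.15
d₂ = d₁ − σ√T = 0.1503 − 0.2500 = -0.0997 ⇒ -0.10
Risk-neutral Pr[S_T > K] = N(d₂) = N(-0.10) = 0.4602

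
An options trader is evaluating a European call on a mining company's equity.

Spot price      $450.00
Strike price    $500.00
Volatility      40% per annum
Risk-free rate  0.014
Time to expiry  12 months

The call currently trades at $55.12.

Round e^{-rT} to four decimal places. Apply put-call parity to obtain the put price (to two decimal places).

e^(−rT) = e^(−0.014·1) = 0.9861
Put-call parity: C − P = S − K·e^(−rT) = 450 − 500·0.9861 = 450 − 493.0500 = -43.0500
P = C − (C − P) = 55.12 − (-43.0500) = 98.1700

$98.17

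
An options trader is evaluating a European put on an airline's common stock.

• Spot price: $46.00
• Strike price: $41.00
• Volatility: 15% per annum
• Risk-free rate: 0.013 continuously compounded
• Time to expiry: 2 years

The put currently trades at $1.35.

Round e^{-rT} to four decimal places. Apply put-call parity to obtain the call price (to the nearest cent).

$7.40

e^(−rT) = e^(−0.013·2) = 0.9743
Put-call parity: C − P = S − K·e^(−rT) = 46 − 41·0.9743 = 46 − 39.9463 = 6.0537
C = P + (C − P) = 1.35 + (6.0537) = 7.4037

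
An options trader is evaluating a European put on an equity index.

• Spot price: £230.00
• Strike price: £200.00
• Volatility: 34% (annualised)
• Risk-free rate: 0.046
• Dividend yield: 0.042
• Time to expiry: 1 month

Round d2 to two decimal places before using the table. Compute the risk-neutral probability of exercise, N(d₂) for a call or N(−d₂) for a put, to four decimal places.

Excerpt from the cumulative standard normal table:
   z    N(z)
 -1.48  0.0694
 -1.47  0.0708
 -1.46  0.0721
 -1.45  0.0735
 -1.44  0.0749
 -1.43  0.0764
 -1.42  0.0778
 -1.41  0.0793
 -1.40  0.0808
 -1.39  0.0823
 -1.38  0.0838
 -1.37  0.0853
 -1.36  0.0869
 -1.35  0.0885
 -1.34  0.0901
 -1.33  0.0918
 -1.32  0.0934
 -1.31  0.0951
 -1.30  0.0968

0.0838

σ√T = 0.34 × 0.2887 = 0.0981
ln(S/K) + (r − q + σ²/2)T = ln(230/200) + (0.046 − 0.042 + 0.34²/2)·0.08333 = 0.1398 + 0.0052 = 0.1449
d₁ = 0.1449 / 0.0981 = 1.4764 ⇒ 1.48
d₂ = d₁ − σ√T = 1.4764 − 0.0981 = 1.3783 ⇒ 1.38
Risk-neutral Pr[S_T < K] = N(−d₂) = N(-1.38) = 0.0838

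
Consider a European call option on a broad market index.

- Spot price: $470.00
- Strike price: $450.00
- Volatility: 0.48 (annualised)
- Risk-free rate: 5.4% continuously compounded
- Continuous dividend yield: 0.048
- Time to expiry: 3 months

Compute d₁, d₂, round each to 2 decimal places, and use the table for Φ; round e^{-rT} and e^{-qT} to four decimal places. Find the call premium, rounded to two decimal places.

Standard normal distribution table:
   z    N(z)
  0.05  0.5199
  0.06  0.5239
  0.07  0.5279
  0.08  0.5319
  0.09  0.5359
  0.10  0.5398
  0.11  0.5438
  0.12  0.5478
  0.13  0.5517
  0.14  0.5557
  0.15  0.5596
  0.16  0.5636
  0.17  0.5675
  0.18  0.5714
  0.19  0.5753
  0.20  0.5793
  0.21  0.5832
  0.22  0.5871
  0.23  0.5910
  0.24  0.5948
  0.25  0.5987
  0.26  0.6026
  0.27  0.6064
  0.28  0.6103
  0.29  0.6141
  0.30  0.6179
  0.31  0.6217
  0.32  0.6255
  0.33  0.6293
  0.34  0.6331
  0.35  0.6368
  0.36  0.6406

σ√T = 0.48 × 0.5000 = 0.2400
d₁ = [ln(470/450) + (0.054 − 0.048 + ½·0.48²)·0.25] / (σ√T) = (0.0435 + 0.0303) / 0.2400 = 0.3074 → 0.31
d₂ = 0.3074 − 0.2400 = 0.0674 → 0.07
exp(−qT) = exp(−0.048·0.25) = 0.9881;  exp(−rT) = exp(−0.054·0.25) = 0.9866
C = 470·0.9881·N(0.31) − 450·0.9866·N(0.07) = 470·0.9881·0.6217 − 450·0.9866·0.5279 = 288.7218 − 234.3718 = 54.3501

$54.35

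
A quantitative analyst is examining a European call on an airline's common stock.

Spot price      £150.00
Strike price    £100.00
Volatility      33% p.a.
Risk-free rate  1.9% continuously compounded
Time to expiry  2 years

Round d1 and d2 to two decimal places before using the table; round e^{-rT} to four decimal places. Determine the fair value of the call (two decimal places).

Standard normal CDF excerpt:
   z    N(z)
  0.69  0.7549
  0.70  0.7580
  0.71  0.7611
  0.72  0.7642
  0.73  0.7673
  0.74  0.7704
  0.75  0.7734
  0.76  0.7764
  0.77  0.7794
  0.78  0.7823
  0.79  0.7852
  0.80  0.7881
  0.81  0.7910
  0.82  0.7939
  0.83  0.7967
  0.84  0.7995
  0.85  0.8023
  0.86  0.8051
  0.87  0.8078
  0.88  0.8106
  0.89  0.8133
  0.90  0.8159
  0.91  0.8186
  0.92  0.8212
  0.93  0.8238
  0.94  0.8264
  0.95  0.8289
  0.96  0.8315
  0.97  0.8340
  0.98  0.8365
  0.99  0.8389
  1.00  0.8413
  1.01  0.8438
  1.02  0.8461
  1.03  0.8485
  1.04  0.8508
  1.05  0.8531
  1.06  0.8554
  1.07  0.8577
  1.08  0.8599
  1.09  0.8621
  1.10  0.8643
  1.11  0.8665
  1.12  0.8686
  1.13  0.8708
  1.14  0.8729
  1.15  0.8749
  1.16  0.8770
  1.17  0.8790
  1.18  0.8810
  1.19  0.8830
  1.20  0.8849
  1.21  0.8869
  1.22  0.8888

£58.58

σ√T = 0.33 × 1.4142 = 0.4667
d₁ = [ln(150/100) + (0.019 + 0.33²/2)·2] / 0.4667 = [0.4055 + 0.1469] / 0.4667 = 1.1836 → 1.18
d₂ = d₁ − σ√T = 1.1836 − 0.4667 = 0.7169 → 0.72
e^(−rT) = e^(−0.019·2) = 0.9627
N(d₁) = N(1.18) = 0.8810;  N(d₂) = N(0.72) = 0.7642
C = 150·0.8810 − 100·0.9627·0.7642 = 132.1500 − 73.5695 = 58.5805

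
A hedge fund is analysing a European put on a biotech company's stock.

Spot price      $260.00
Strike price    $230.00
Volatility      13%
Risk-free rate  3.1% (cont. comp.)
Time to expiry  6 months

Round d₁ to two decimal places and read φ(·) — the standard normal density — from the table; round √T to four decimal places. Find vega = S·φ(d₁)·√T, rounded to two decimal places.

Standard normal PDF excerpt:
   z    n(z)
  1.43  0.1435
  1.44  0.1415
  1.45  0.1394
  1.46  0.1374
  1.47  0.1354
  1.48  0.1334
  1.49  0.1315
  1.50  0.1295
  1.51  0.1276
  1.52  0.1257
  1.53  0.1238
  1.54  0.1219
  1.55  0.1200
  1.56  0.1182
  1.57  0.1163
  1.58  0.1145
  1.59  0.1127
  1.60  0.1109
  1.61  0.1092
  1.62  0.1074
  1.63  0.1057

22.06

σ√T = 0.13 × 0.7071 = 0.0919
d₁ = [ln(260/230) + (0.031 + 0.13²/2)·0.5] / 0.0919 = [0.1226 + 0.0197] / 0.0919 = 1.5483 ⇒ 1.55
√T = √0.5 = 0.7071
φ(d₁) = φ(1.55) = 0.1200
vega = S·φ(d₁)·√T = 260·0.1200·0.7071 = 22.0615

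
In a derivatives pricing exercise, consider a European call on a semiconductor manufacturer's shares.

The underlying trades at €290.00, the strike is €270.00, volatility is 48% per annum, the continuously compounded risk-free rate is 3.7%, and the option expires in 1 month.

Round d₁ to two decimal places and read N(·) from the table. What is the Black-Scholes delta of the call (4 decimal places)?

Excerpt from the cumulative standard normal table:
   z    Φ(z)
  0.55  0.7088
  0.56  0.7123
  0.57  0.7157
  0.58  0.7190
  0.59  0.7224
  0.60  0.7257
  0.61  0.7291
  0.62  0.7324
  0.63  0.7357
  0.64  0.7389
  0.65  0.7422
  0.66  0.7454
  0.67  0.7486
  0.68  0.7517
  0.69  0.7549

T = 0.08333;  σ√T = 0.1386
d₁ = [ln(290/270) + (0.037 + 0.48²/2)·0.08333] / 0.1386 = [0.0715 + 0.0127] / 0.1386 = 0.6072 which rounds to 0.61
N(d₁) = N(0.61) = 0.7291
Δ_call = N(d₁) = 0.7291

0.7291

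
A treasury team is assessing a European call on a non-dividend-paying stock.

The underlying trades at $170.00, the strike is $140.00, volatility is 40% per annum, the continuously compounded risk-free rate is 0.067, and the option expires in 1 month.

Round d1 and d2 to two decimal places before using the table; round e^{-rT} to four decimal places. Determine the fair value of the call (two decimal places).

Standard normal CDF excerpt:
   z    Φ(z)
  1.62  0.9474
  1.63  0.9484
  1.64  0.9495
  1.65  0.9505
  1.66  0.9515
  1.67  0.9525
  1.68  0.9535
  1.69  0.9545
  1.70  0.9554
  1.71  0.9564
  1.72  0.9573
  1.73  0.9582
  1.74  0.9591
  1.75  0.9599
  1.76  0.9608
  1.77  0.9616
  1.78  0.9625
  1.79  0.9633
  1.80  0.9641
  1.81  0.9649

σ√T = 0.4 × 0.2887 = 0.1155
d₁ = [ln(170/140) + (0.067 + 0.4²/2)·0.08333] / 0.1155 = [0.1942 + 0.0123] / 0.1155 = 1.7875 which rounds to 1.79
d₂ = d₁ − σ√T = 1.7875 − 0.1155 = 1.6721 which rounds to 1.67
exp(−rT) = exp(−0.067·0.08333) = 0.9944
C = 170·N(1.79) − 140·0.9944·N(1.67) = 170·0.9633 − 140·0.9944·0.9525 = 163.7610 − 132.6032 = 31.1578

$31.16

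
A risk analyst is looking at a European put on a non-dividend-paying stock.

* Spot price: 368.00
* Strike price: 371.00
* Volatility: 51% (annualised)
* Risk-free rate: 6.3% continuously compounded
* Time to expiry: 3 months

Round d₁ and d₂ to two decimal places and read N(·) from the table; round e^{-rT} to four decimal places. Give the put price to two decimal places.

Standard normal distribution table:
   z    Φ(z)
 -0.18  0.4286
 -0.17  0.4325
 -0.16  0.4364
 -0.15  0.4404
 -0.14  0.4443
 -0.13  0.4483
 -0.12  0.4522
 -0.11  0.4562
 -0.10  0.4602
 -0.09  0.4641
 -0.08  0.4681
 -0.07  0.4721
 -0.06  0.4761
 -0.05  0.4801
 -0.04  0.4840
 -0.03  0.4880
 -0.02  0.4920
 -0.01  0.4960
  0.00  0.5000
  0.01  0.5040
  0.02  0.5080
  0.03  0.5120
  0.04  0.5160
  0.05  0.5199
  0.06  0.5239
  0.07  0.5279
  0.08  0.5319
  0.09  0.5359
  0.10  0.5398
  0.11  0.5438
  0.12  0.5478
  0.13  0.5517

σ√T = 0.51 × 0.5000 = 0.2550
d₁ = [ln(368/371) + (0.063 + ½·0.51²)·0.25] / (σ√T) = (-0.0081 + 0.0483) / 0.2550 = 0.1574 → 0.16
d₂ = 0.1574 − 0.2550 = -0.0976 → -0.10
e^(−rT) = e^(−0.063·0.25) = 0.9844
P = 371·0.9844·N(0.10) − 368·N(-0.16) = 371·0.9844·0.5398 − 368·0.4364 = 197.1417 − 160.5952 = 36.5465

36.55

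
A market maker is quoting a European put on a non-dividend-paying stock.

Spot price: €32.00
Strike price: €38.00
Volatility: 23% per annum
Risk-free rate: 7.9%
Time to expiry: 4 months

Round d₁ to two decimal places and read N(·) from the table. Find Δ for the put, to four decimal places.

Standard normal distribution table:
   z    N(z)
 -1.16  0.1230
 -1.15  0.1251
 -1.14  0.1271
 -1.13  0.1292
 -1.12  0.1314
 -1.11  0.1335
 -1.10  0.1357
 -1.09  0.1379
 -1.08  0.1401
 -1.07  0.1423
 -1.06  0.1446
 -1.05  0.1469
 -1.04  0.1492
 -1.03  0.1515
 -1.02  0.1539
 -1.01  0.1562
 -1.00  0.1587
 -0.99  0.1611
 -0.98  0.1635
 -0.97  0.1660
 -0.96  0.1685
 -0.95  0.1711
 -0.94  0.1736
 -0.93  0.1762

-0.8485

σ√T = 0.23 × 0.5774 = 0.1328
d₁ = [ln(32/38) + (0.079 + 0.23²/2)·0.3333] / 0.1328 = [-0.1719 + 0.0352] / 0.1328 = -1.0294 → -1.03
N(d₁) = N(-1.03) = 0.1515
Δ_put = N(d₁) − 1 = 0.1515 − 1 = -0.8485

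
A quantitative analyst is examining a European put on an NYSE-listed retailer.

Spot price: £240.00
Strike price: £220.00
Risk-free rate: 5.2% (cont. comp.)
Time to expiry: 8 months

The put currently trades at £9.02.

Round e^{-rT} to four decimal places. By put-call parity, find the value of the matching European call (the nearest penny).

e^(−rT) = e^(−0.052·0.6667) = 0.9659
Put-call parity: C − P = S − K·e^(−rT) = 240 − 220·0.9659 = 240 − 212.4980 = 27.5020
C = P + (C − P) = 9.02 + (27.5020) = 36.5220

£36.52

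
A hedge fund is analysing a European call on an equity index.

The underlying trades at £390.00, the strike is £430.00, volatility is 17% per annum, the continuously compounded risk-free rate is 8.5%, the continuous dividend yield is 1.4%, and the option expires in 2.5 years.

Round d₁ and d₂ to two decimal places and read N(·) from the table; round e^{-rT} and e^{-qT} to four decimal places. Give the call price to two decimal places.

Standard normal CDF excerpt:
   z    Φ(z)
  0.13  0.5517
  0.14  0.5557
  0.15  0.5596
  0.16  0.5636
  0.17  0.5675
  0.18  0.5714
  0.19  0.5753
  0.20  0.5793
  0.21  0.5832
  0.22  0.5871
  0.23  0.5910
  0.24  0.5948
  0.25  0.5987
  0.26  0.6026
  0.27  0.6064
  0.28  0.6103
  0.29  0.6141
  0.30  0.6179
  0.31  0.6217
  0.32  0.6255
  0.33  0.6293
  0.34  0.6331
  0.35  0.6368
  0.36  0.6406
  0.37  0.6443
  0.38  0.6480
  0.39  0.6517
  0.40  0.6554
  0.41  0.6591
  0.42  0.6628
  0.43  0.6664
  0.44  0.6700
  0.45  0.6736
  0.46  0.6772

σ√T = 0.17 × 1.5811 = 0.2688
d₁ = [ln(390/430) + (0.085 − 0.014 + ½·0.17²)·2.5] / (σ√T) = (-0.0976 + 0.2136) / 0.2688 = 0.4315 ⇒ 0.43
d₂ = 0.4315 − 0.2688 = 0.1627 ⇒ 0.16
exp(−qT) = exp(−0.014·2.5) = 0.9656;  exp(−rT) = exp(−0.085·2.5) = 0.8086
C = 390·0.9656·N(0.43) − 430·0.8086·N(0.16) = 390·0.9656·0.6664 − 430·0.8086·0.5636 = 250.9556 − 195.9626 = 54.9930

£54.99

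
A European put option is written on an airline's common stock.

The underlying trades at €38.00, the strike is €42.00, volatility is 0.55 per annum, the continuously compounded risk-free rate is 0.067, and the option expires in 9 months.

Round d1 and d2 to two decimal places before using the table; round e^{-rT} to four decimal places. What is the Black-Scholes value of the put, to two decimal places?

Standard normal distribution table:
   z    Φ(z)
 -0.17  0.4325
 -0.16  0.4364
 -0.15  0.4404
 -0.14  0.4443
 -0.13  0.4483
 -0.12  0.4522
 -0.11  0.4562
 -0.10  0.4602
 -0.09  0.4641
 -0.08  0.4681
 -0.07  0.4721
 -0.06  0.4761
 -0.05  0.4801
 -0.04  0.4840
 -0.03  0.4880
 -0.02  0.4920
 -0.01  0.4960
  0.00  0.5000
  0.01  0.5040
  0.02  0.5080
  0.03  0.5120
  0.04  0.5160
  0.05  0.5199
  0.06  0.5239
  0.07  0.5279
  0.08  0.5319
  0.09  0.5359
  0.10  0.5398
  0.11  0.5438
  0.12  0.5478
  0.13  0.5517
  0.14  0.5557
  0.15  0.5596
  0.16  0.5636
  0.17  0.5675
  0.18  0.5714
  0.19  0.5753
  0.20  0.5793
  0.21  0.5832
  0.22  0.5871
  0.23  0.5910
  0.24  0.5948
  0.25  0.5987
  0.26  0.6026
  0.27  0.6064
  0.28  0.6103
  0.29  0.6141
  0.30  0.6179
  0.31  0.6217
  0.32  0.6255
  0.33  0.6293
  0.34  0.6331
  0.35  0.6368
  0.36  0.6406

€8.25

σ√T = 0.55 × 0.8660 = 0.4763
d₁ = [ln(38/42) + (0.067 + 0.55²/2)·0.75] / 0.4763 = [-0.1001 + 0.1637] / 0.4763 = 0.1335 which rounds to 0.13
d₂ = d₁ − σ√T = 0.1335 − 0.4763 = -0.3428 which rounds to -0.34
exp(−rT) = exp(−0.067·0.75) = 0.9510
P = 42·0.9510·N(0.34) − 38·N(-0.13) = 42·0.9510·0.6331 − 38·0.4483 = 25.2873 − 17.0354 = 8.2519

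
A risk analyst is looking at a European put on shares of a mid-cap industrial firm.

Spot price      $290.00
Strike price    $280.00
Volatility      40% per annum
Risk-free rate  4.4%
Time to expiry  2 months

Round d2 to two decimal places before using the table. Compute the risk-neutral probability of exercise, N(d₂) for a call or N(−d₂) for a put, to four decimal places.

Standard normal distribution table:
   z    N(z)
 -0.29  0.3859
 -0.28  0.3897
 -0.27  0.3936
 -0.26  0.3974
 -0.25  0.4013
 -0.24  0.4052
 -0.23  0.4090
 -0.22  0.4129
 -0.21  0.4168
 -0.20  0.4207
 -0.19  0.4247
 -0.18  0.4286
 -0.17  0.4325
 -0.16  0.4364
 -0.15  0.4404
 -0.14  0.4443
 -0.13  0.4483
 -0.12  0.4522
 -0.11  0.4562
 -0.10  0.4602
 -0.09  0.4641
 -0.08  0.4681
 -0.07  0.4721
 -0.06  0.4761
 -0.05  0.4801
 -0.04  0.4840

σ√T = 0.4 × 0.4082 = 0.1633
d₁ = [ln(290/280) + (0.044 + 0.4²/2)·0.1667] / 0.1633 = [0.0351 + 0.0207] / 0.1633 = 0.3414 → 0.34
d₂ = d₁ − σ√T = 0.3414 − 0.1633 = 0.1781 → 0.18
Risk-neutral Pr[S_T < K] = N(−d₂) = N(-0.18) = 0.4286

0.4286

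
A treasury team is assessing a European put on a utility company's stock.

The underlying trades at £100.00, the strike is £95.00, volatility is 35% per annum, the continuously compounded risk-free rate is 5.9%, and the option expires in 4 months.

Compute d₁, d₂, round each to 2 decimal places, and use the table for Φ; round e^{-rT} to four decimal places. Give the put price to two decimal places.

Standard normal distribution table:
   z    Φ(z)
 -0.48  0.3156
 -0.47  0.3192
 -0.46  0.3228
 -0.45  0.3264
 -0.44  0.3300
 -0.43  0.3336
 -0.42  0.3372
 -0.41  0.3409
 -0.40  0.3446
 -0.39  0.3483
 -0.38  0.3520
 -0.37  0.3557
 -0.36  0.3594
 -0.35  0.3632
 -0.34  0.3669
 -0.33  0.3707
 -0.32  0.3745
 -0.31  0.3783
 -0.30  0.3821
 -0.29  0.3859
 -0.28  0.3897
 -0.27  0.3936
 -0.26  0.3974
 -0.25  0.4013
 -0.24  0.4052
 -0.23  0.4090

T = 0.3333;  σ√T = 0.2021
d₁ = [ln(100/95) + (0.059 + 0.35²/2)·0.3333] / 0.2021 = [0.0513 + 0.0401] / 0.2021 = 0.4522 which rounds to 0.45
d₂ = d₁ − σ√T = 0.4522 − 0.2021 = 0.2501 which rounds to 0.25
e^(−rT) = e^(−0.059·0.3333) = 0.9805
N(−d₂) = N(-0.25) = 0.4013;  N(−d₁) = N(-0.45) = 0.3264
P = 95·0.9805·0.4013 − 100·0.3264 = 37.3801 − 32.6400 = 4.7401

£4.74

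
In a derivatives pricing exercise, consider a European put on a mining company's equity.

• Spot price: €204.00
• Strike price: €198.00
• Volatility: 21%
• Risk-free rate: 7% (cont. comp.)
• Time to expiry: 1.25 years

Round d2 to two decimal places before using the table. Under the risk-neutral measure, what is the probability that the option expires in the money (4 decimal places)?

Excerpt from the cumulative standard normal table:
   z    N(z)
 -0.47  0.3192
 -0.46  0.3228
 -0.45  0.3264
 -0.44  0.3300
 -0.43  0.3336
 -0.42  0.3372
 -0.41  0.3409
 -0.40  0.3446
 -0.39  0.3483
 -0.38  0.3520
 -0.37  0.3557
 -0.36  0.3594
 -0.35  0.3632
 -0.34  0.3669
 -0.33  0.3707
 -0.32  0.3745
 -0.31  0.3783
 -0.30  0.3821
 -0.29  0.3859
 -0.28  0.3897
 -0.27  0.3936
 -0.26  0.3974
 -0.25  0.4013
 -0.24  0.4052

σ√T = 0.21 × 1.1180 = 0.2348
ln(S/K) + (r + σ²/2)T = ln(204/198) + (0.07 + 0.21²/2)·1.25 = 0.0299 + 0.1151 = 0.1449
d₁ = 0.1449 / 0.2348 = 0.6172 ⇒ 0.62
d₂ = d₁ − σ√T = 0.6172 − 0.2348 = 0.3824 ⇒ 0.38
Risk-neutral Pr[S_T < K] = N(−d₂) = N(-0.38) = 0.3520

0.3520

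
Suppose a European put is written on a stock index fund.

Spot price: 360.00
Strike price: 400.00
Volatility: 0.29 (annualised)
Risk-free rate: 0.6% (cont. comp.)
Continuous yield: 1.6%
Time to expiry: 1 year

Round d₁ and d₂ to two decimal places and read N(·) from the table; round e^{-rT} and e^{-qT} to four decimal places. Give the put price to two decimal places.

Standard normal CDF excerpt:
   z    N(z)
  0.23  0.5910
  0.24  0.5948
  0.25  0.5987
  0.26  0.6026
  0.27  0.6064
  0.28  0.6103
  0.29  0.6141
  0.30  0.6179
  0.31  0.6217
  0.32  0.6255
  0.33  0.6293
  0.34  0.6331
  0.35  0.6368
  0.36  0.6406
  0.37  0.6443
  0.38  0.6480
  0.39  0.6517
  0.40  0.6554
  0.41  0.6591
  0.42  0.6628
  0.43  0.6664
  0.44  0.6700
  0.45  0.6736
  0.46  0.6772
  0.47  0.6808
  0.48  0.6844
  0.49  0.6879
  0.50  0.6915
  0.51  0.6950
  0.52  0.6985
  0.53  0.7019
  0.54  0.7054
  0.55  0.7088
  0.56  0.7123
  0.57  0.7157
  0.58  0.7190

σ√T = 0.29·√1 = 0.2900
d₁ = [ln(360/400) + (0.006 − 0.016 + 0.29²/2)·1] / 0.2900 = [-0.1054 + 0.0320] / 0.2900 = -0.2528 ⇒ -0.25
d₂ = d₁ − σ√T = -0.2528 − 0.2900 = -0.5428 ⇒ -0.54
e^(−qT) = e^(−0.016·1) = 0.9841;  e^(−rT) = e^(−0.006·1) = 0.9940
N(−d₂) = N(0.54) = 0.7054;  N(−d₁) = N(0.25) = 0.5987
P = 400·0.9940·0.7054 − 360·0.9841·0.5987 = 280.4670 − 212.1050 = 68.3620

68.36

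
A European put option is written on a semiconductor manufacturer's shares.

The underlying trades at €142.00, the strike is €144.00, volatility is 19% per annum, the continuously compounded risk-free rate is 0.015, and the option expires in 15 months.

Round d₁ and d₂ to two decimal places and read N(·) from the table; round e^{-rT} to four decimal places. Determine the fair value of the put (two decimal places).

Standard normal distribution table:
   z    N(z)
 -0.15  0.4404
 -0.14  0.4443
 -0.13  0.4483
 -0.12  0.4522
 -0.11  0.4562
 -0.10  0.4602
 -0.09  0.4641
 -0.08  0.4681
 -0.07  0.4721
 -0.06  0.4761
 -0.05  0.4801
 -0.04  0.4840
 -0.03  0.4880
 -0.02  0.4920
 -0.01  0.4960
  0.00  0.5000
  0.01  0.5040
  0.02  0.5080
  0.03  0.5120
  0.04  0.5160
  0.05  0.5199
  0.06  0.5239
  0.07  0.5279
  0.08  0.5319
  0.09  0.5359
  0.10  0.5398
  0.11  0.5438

€11.51

σ√T = 0.19·√1.25 = 0.2124
d₁ = [ln(142/144) + (0.015 + 0.19²/2)·1.25] / 0.2124 = [-0.0140 + 0.0413] / 0.2124 = 0.1286 → 0.13
d₂ = d₁ − σ√T = 0.1286 − 0.2124 = -0.0838 → -0.08
e^(−rT) = e^(−0.015·1.25) = 0.9814
N(−d₂) = N(0.08) = 0.5319;  N(−d₁) = N(-0.13) = 0.4483
P = 144·0.9814·0.5319 − 142·0.4483 = 75.1690 − 63.6586 = 11.5104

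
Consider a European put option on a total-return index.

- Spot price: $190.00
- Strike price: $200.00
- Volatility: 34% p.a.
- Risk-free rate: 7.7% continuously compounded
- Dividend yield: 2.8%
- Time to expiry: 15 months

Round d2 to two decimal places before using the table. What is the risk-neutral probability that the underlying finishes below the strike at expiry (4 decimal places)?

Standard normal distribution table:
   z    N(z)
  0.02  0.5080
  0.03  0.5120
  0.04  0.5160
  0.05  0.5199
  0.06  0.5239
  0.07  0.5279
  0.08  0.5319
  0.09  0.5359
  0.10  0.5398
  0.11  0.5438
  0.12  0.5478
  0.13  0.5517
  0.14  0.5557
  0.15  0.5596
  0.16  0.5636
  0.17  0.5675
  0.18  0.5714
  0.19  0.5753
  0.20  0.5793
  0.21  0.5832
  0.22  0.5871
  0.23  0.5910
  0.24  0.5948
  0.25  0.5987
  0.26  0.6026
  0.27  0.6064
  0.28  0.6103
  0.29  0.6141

0.5636

σ√T = 0.34·√1.25 = 0.3801
d₁ = [ln(190/200) + (0.077 − 0.028 + 0.34²/2)·1.25] / 0.3801 = [-0.0513 + 0.1335] / 0.3801 = 0.2163 which rounds to 0.22
d₂ = d₁ − σ√T = 0.2163 − 0.3801 = -0.1639 which rounds to -0.16
Risk-neutral Pr[S_T < K] = N(−d₂) = N(0.16) = 0.5636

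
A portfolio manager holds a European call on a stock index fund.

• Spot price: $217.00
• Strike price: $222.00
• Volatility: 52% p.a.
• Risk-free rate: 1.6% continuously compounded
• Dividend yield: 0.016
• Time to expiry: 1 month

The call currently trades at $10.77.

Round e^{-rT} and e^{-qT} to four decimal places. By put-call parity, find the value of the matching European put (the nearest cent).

$15.76

exp(−qT) = exp(−0.016·0.08333) = 0.9987;  exp(−rT) = exp(−0.016·0.08333) = 0.9987
Put-call parity: C − P = S·e^(−qT) − K·e^(−rT) = 217·0.9987 − 222·0.9987 = 216.7179 − 221.7114 = -4.9935
P = C − (C − P) = 10.77 − (-4.9935) = 15.7635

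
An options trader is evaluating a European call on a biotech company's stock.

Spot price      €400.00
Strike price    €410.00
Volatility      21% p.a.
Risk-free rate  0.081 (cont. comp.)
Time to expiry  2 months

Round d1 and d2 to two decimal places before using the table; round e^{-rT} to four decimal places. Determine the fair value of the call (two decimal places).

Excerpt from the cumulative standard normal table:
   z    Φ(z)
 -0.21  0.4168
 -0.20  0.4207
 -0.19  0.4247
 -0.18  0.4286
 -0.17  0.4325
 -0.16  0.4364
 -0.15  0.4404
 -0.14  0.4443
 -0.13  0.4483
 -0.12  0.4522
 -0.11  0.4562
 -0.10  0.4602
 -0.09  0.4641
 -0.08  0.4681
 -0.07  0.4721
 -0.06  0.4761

σ√T = 0.21·√0.1667 = 0.0857
d₁ = [ln(400/410) + (0.081 + ½·0.21²)·0.1667] / (σ√T) = (-0.0247 + 0.0172) / 0.0857 = -0.0877 which rounds to -0.09
d₂ = -0.0877 − 0.0857 = -0.1734 which rounds to -0.17
e^(−rT) = e^(−0.081·0.1667) = 0.9866
C = 400·N(-0.09) − 410·0.9866·N(-0.17) = 400·0.4641 − 410·0.9866·0.4325 = 185.6400 − 174.9488 = 10.6912

€10.69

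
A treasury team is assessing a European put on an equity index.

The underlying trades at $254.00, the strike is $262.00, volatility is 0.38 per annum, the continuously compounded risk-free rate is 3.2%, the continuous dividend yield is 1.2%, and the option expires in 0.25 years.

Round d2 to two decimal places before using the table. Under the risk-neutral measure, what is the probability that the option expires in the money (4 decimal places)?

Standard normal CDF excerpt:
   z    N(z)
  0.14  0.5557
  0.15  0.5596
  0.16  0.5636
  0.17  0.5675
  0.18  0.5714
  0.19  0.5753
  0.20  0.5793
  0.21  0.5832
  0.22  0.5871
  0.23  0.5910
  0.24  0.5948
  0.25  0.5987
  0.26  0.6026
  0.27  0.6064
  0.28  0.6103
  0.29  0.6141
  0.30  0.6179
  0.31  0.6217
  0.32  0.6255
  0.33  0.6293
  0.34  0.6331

0.5910

σ√T = 0.38·√0.25 = 0.1900
d₁ = [ln(254/262) + (0.032 − 0.012 + 0.38²/2)·0.25] / 0.1900 = [-0.0310 + 0.0231] / 0.1900 = -0.0419 ⇒ -0.04
d₂ = d₁ − σ√T = -0.0419 − 0.1900 = -0.2319 ⇒ -0.23
Pr(exercise) under Q = N(−d₂) = N(0.23) = 0.5910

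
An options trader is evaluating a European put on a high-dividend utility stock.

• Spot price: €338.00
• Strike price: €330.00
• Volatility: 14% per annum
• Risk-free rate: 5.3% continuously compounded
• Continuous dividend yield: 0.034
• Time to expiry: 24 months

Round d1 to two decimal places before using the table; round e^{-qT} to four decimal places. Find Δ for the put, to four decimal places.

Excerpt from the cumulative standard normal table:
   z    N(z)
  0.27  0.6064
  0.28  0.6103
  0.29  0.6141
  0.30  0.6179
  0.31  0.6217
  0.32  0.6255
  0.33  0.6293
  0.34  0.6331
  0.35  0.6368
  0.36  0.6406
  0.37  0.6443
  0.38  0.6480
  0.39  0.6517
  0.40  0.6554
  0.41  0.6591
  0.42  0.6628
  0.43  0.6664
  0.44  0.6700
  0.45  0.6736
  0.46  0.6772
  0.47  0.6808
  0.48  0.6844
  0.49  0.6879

-0.3185

σ√T = 0.14·√2 = 0.1980
d₁ = [ln(338/330) + (0.053 − 0.034 + 0.14²/2)·2] / 0.1980 = [0.0240 + 0.0576] / 0.1980 = 0.4119 ≈ 0.41
N(d₁) = N(0.41) = 0.6591
Δ_put = exp(−qT)·(N(d₁) − 1) = 0.9343·(0.6591 − 1) = -0.3185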